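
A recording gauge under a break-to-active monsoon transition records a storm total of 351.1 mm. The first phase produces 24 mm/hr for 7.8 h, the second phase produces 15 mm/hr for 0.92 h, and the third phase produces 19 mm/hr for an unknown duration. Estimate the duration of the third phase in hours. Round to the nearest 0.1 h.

duration ≈ 7.9 h

Known phases: 24 × 7.8 + 15 × 0.92 = 187.2 + 13.8 = 201 mm.
Remaining depth = 351.1 − 201 = 150.1 mm.
Duration = 150.1 / 19 = 7.9 h.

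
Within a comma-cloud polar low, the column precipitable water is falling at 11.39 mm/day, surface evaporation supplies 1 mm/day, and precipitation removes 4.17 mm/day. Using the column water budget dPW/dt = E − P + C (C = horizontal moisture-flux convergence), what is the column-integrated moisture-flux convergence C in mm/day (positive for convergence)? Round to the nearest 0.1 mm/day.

dPW/dt = -11.39 mm/day.
C = dPW/dt − E + P = (-11.39) − 1 + 4.17 = -8.2 mm/day.

C ≈ -8.2 mm/day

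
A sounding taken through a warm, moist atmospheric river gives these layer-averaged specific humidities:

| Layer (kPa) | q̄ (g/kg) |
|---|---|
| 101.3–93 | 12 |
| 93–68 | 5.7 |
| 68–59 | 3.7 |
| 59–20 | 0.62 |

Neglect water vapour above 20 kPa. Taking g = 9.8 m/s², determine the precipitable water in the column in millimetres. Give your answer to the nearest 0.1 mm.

PW ≈ 30.6 mm

Precipitable water is the column-integrated vapour mass per unit area: PW = (1/g) Σ q̄ Δp, with q in kg/kg and Δp in Pa (1 kg/m² of water = 1 mm).
Layer 101.3–93 kPa: Δp = 83 hPa = 8300 Pa, q̄ = 0.012 kg/kg → 0.012 × 8300 / 9.8 = 10.16 mm
Layer 93–68 kPa: Δp = 250 hPa = 25000 Pa, q̄ = 0.0057 kg/kg → 0.0057 × 25000 / 9.8 = 14.54 mm
Layer 68–59 kPa: Δp = 90 hPa = 9000 Pa, q̄ = 0.0037 kg/kg → 0.0037 × 9000 / 9.8 = 3.40 mm
Layer 59–20 kPa: Δp = 390 hPa = 39000 Pa, q̄ = 0.00062 kg/kg → 0.00062 × 39000 / 9.8 = 2.47 mm
PW = 10.16 + 14.54 + 3.40 + 2.47 = 30.57 ≈ 30.6 mm.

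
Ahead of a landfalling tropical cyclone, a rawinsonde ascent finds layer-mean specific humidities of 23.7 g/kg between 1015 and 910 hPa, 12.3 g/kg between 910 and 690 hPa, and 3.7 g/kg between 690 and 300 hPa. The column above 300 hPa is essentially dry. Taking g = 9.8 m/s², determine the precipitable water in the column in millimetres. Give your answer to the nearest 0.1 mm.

Precipitable water is the column-integrated vapour mass per unit area: PW = (1/g) Σ q̄ Δp, with q in kg/kg and Δp in Pa (1 kg/m² of water = 1 mm).
Layer 1015–910 hPa: Δp = 105 hPa = 10500 Pa, q̄ = 0.0237 kg/kg → 0.0237 × 10500 / 9.8 = 25.39 mm
Layer 910–690 hPa: Δp = 220 hPa = 22000 Pa, q̄ = 0.0123 kg/kg → 0.0123 × 22000 / 9.8 = 27.61 mm
Layer 690–300 hPa: Δp = 390 hPa = 39000 Pa, q̄ = 0.0037 kg/kg → 0.0037 × 39000 / 9.8 = 14.72 mm
PW = 25.39 + 27.61 + 14.72 = 67.72 ≈ 67.7 mm.

PW ≈ 67.7 mm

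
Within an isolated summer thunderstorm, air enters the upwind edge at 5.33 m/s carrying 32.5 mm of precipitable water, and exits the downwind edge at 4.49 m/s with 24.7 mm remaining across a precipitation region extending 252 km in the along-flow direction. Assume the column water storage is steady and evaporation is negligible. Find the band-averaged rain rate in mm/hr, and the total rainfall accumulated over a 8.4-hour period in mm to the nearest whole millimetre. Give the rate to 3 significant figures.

R ≈ 0.890 mm/hr; total ≈ 7 mm

Column moisture flux per unit crosswind length is F = V × PW.
Inflow: F_in = 5.33 × 32.5 = 173.225 mm·m/s
Outflow: F_out = 4.49 × 24.7 = 110.903 mm·m/s
Steady-state rate R = (F_in − F_out)/L = (173.225 − 110.903) / 252000 m = 2.473e-04 mm/s.
R = 2.473e-04 × 3600 = 0.890 mm/hr.
Over 8.4 h: total = 0.890 × 8.4 = 7.476 ≈ 7 mm.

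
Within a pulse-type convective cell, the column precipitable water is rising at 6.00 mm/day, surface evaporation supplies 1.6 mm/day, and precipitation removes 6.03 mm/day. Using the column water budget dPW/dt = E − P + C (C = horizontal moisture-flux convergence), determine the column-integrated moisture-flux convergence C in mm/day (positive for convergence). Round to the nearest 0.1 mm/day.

C ≈ 10.4 mm/day

dPW/dt = +6.00 mm/day.
C = dPW/dt − E + P = (+6.00) − 1.6 + 6.03 = 10.4 mm/day.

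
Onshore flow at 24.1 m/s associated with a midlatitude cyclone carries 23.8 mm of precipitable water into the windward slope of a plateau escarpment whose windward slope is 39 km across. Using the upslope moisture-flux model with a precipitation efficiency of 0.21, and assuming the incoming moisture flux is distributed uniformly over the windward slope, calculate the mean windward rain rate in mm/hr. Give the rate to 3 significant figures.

Incoming column moisture flux per unit ridge length: F = V × PW = 24.1 × 23.8 = 573.58 mm·m/s.
Spread over the 39 km slope with efficiency ε = 0.21: R = ε·F/W = 0.21 × 573.58 / 39000 m = 3.089e-03 mm/s.
R = 3.089e-03 × 3600 = 11.1 mm/hr.

R ≈ 11.1 mm/hr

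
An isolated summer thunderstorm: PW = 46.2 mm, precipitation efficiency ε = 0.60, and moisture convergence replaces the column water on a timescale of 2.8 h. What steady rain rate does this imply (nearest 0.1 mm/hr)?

R ≈ 9.9 mm/hr

Each overturning extracts ε × PW = 0.60 × 46.2 = 27.72 mm.
Rate = ε·PW / τ = 27.72 / 2.8 h = 9.9 mm/hr.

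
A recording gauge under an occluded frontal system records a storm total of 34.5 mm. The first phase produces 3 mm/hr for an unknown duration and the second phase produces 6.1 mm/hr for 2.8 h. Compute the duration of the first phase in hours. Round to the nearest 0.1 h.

Known phases: 6.1 × 2.8 = 17.08 mm.
Remaining depth = 34.5 − 17.08 = 17.42 mm.
Duration = 17.42 / 3 = 5.8 h.

duration ≈ 5.8 h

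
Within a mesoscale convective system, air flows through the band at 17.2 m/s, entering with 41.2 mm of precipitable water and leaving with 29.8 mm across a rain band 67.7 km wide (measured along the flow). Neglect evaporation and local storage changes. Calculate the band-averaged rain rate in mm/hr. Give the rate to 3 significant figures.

R ≈ 10.4 mm/hr

Column moisture flux per unit crosswind length is F = V × PW.
Inflow: F_in = 17.2 × 41.2 = 708.64 mm·m/s
Outflow: F_out = 17.2 × 29.8 = 512.56 mm·m/s
Steady-state rate R = (F_in − F_out)/L = (708.64 − 512.56) / 67700 m = 2.896e-03 mm/s.
R = 2.896e-03 × 3600 = 10.4 mm/hr.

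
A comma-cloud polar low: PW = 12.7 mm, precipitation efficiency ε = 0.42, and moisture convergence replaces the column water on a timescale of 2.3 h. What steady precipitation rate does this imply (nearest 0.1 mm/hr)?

R ≈ 2.3 mm/hr

Each overturning extracts ε × PW = 0.42 × 12.7 = 5.334 mm.
Rate = ε·PW / τ = 5.334 / 2.3 h = 2.3 mm/hr.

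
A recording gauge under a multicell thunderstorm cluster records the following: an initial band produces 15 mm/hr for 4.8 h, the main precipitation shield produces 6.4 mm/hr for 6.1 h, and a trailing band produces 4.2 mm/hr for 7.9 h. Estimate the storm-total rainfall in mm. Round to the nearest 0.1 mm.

Total = Σ Rᵢ Δtᵢ = 15 × 4.8 + 6.4 × 6.1 + 4.2 × 7.9
      = 72 + 39.04 + 33.18 = 144.2 mm.

total ≈ 144.2 mm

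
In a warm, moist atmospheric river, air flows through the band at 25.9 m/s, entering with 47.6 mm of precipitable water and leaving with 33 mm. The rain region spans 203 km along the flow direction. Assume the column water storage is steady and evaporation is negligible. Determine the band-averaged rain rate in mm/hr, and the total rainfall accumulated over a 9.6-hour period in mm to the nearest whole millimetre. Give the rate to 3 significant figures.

Column moisture flux per unit crosswind length is F = V × PW.
Inflow: F_in = 25.9 × 47.6 = 1232.84 mm·m/s
Outflow: F_out = 25.9 × 33 = 854.7 mm·m/s
Steady-state rate R = (F_in − F_out)/L = (1232.84 − 854.7) / 203000 m = 1.863e-03 mm/s.
R = 1.863e-03 × 3600 = 6.71 mm/hr.
Over 9.6 h: total = 6.71 × 9.6 = 64.416 ≈ 64 mm.

R ≈ 6.71 mm/hr; total ≈ 64 mm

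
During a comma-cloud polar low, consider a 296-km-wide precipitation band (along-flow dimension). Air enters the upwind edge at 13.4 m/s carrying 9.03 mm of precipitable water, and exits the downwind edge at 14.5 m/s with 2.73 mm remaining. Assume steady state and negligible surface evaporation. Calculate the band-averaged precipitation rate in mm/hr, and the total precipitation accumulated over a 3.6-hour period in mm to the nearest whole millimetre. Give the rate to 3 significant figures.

R ≈ 0.990 mm/hr; total ≈ 4 mm

Column moisture flux per unit crosswind length is F = V × PW.
Inflow: F_in = 13.4 × 9.03 = 121.002 mm·m/s
Outflow: F_out = 14.5 × 2.73 = 39.585 mm·m/s
Steady-state rate R = (F_in − F_out)/L = (121.002 − 39.585) / 296000 m = 2.751e-04 mm/s.
R = 2.751e-04 × 3600 = 0.990 mm/hr.
Over 3.6 h: total = 0.990 × 3.6 = 3.564 ≈ 4 mm.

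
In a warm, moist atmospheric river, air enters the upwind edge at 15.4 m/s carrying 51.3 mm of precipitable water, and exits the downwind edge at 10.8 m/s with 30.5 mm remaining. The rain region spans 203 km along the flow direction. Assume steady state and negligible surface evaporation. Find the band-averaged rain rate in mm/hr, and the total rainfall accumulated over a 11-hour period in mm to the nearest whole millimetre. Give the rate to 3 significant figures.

R ≈ 8.17 mm/hr; total ≈ 90 mm

Column moisture flux per unit crosswind length is F = V × PW.
Inflow: F_in = 15.4 × 51.3 = 790.02 mm·m/s
Outflow: F_out = 10.8 × 30.5 = 329.4 mm·m/s
Steady-state rate R = (F_in − F_out)/L = (790.02 − 329.4) / 203000 m = 2.269e-03 mm/s.
R = 2.269e-03 × 3600 = 8.17 mm/hr.
Over 11 h: total = 8.17 × 11 = 89.87 ≈ 90 mm.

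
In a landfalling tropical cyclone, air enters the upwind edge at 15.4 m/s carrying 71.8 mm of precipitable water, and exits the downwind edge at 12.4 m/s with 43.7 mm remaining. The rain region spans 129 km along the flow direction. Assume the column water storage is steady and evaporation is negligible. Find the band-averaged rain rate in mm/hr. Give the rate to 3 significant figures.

R ≈ 15.7 mm/hr

Column moisture flux per unit crosswind length is F = V × PW.
Inflow: F_in = 15.4 × 71.8 = 1105.72 mm·m/s
Outflow: F_out = 12.4 × 43.7 = 541.88 mm·m/s
Steady-state rate R = (F_in − F_out)/L = (1105.72 − 541.88) / 129000 m = 4.371e-03 mm/s.
R = 4.371e-03 × 3600 = 15.7 mm/hr.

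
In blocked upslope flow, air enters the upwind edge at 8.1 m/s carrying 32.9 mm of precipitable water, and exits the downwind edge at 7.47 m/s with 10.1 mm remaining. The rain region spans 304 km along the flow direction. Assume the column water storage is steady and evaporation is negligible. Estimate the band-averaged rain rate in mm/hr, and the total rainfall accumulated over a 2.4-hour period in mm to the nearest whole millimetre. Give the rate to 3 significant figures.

Column moisture flux per unit crosswind length is F = V × PW.
Inflow: F_in = 8.1 × 32.9 = 266.49 mm·m/s
Outflow: F_out = 7.47 × 10.1 = 75.447 mm·m/s
Steady-state rate R = (F_in − F_out)/L = (266.49 − 75.447) / 304000 m = 6.284e-04 mm/s.
R = 6.284e-04 × 3600 = 2.26 mm/hr.
Over 2.4 h: total = 2.26 × 2.4 = 5.424 ≈ 5 mm.

R ≈ 2.26 mm/hr; total ≈ 5 mm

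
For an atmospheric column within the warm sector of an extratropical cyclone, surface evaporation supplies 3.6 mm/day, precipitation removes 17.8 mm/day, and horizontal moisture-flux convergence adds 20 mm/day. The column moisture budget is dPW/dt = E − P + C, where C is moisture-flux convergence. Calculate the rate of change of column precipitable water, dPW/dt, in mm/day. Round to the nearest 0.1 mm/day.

dPW/dt ≈ 5.8 mm/day

dPW/dt = E − P + C = 3.6 − 17.8 + (20) = 5.8 mm/day.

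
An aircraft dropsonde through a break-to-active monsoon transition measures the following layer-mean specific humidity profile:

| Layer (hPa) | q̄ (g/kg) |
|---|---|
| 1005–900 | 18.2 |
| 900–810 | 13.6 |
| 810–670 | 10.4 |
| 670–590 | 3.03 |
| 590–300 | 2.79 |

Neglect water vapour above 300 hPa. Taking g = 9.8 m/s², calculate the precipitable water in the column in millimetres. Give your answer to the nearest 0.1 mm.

PW ≈ 57.6 mm

Precipitable water is the column-integrated vapour mass per unit area: PW = (1/g) Σ q̄ Δp, with q in kg/kg and Δp in Pa (1 kg/m² of water = 1 mm).
Layer 1005–900 hPa: Δp = 105 hPa = 10500 Pa, q̄ = 0.0182 kg/kg → 0.0182 × 10500 / 9.8 = 19.50 mm
Layer 900–810 hPa: Δp = 90 hPa = 9000 Pa, q̄ = 0.0136 kg/kg → 0.0136 × 9000 / 9.8 = 12.49 mm
Layer 810–670 hPa: Δp = 140 hPa = 14000 Pa, q̄ = 0.0104 kg/kg → 0.0104 × 14000 / 9.8 = 14.86 mm
Layer 670–590 hPa: Δp = 80 hPa = 8000 Pa, q̄ = 0.00303 kg/kg → 0.00303 × 8000 / 9.8 = 2.47 mm
Layer 590–300 hPa: Δp = 290 hPa = 29000 Pa, q̄ = 0.00279 kg/kg → 0.00279 × 29000 / 9.8 = 8.26 mm
PW = 19.50 + 12.49 + 14.86 + 2.47 + 8.26 = 57.58 ≈ 57.6 mm.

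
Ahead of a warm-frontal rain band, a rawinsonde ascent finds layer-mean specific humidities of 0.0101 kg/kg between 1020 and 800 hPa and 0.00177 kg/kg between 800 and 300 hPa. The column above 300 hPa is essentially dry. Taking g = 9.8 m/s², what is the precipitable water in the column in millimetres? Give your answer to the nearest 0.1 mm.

PW ≈ 31.7 mm

Precipitable water is the column-integrated vapour mass per unit area: PW = (1/g) Σ q̄ Δp, with q in kg/kg and Δp in Pa (1 kg/m² of water = 1 mm).
Layer 1020–800 hPa: Δp = 220 hPa = 22000 Pa, q̄ = 0.0101 kg/kg → 0.0101 × 22000 / 9.8 = 22.67 mm
Layer 800–300 hPa: Δp = 500 hPa = 50000 Pa, q̄ = 0.00177 kg/kg → 0.00177 × 50000 / 9.8 = 9.03 mm
PW = 22.67 + 9.03 = 31.70 ≈ 31.7 mm.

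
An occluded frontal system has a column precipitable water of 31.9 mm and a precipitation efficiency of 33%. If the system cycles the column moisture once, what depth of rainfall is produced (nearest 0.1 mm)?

Rainfall = ε × PW = 0.33 × 31.9 = 10.5 mm.

rainfall ≈ 10.5 mm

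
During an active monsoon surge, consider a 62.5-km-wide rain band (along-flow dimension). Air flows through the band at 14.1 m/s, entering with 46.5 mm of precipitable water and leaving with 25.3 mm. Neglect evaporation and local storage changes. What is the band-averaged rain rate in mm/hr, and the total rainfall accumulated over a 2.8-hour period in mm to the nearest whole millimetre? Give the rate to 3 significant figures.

R ≈ 17.2 mm/hr; total ≈ 48 mm

Column moisture flux per unit crosswind length is F = V × PW.
Inflow: F_in = 14.1 × 46.5 = 655.65 mm·m/s
Outflow: F_out = 14.1 × 25.3 = 356.73 mm·m/s
Steady-state rate R = (F_in − F_out)/L = (655.65 − 356.73) / 62500 m = 4.783e-03 mm/s.
R = 4.783e-03 × 3600 = 17.2 mm/hr.
Over 2.8 h: total = 17.2 × 2.8 = 48.16 ≈ 48 mm.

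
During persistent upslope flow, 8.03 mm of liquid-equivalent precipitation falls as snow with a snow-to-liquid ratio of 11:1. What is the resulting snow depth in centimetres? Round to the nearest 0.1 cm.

snow depth ≈ 8.8 cm

Snow depth = liquid × ratio = 8.03 mm × 11 = 88.33 mm = 8.8 cm.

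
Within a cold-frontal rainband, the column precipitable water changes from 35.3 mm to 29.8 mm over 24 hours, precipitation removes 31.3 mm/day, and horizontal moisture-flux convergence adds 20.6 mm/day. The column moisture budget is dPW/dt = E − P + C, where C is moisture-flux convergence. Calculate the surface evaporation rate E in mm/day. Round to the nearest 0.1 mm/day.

dPW/dt = (29.8 − 35.3) mm / (24/24 day) = -5.500 mm/day.
E = dPW/dt + P − C = (-5.500) + 31.3 − (20.6) = 5.2 mm/day.

E ≈ 5.2 mm/day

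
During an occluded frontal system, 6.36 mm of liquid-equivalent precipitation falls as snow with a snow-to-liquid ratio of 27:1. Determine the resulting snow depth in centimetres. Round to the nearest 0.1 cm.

snow depth ≈ 17.2 cm

Snow depth = liquid × ratio = 6.36 mm × 27 = 171.72 mm = 17.2 cm.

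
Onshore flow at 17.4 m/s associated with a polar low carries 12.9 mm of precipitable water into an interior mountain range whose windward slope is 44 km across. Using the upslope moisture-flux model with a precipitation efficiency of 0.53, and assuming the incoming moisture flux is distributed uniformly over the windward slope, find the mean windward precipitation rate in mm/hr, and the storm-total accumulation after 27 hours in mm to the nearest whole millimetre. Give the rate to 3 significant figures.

Incoming column moisture flux per unit ridge length: F = V × PW = 17.4 × 12.9 = 224.46 mm·m/s.
Spread over the 44 km slope with efficiency ε = 0.53: R = ε·F/W = 0.53 × 224.46 / 44000 m = 2.704e-03 mm/s.
R = 2.704e-03 × 3600 = 9.73 mm/hr.
Over 27 h: total = 9.73 × 27 = 262.71 ≈ 263 mm.

R ≈ 9.73 mm/hr; total ≈ 263 mm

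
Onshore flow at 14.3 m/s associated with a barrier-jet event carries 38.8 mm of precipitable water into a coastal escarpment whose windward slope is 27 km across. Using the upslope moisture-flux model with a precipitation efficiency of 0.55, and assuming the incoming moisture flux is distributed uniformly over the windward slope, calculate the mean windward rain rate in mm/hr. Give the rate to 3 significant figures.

Incoming column moisture flux per unit ridge length: F = V × PW = 14.3 × 38.8 = 554.84 mm·m/s.
Spread over the 27 km slope with efficiency ε = 0.55: R = ε·F/W = 0.55 × 554.84 / 27000 m = 1.130e-02 mm/s.
R = 1.130e-02 × 3600 = 40.7 mm/hr.

R ≈ 40.7 mm/hr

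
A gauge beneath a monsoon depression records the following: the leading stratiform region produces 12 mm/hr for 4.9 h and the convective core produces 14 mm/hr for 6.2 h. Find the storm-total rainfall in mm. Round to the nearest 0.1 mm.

Total = Σ Rᵢ Δtᵢ = 12 × 4.9 + 14 × 6.2
      = 58.8 + 86.8 = 145.6 mm.

total ≈ 145.6 mm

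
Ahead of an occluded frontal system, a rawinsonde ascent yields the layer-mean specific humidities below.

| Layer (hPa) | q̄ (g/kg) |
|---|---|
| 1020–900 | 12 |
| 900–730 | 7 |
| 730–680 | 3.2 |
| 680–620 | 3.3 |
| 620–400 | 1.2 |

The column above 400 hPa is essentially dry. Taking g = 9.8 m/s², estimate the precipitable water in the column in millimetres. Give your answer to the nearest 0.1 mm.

PW ≈ 33.2 mm

Precipitable water is the column-integrated vapour mass per unit area: PW = (1/g) Σ q̄ Δp, with q in kg/kg and Δp in Pa (1 kg/m² of water = 1 mm).
Layer 1020–900 hPa: Δp = 120 hPa = 12000 Pa, q̄ = 0.012 kg/kg → 0.012 × 12000 / 9.8 = 14.69 mm
Layer 900–730 hPa: Δp = 170 hPa = 17000 Pa, q̄ = 0.007 kg/kg → 0.007 × 17000 / 9.8 = 12.14 mm
Layer 730–680 hPa: Δp = 50 hPa = 5000 Pa, q̄ = 0.0032 kg/kg → 0.0032 × 5000 / 9.8 = 1.63 mm
Layer 680–620 hPa: Δp = 60 hPa = 6000 Pa, q̄ = 0.0033 kg/kg → 0.0033 × 6000 / 9.8 = 2.02 mm
Layer 620–400 hPa: Δp = 220 hPa = 22000 Pa, q̄ = 0.0012 kg/kg → 0.0012 × 22000 / 9.8 = 2.69 mm
PW = 14.69 + 12.14 + 1.63 + 2.02 + 2.69 = 33.17 ≈ 33.2 mm.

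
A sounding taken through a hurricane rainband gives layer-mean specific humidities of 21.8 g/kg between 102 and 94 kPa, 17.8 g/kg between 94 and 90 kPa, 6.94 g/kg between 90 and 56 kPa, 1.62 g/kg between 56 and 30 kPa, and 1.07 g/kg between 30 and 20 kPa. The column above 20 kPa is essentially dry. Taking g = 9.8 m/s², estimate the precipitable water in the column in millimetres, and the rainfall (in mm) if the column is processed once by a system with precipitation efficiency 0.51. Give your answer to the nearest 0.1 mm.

Precipitable water is the column-integrated vapour mass per unit area: PW = (1/g) Σ q̄ Δp, with q in kg/kg and Δp in Pa (1 kg/m² of water = 1 mm).
Layer 102–94 kPa: Δp = 80 hPa = 8000 Pa, q̄ = 0.0218 kg/kg → 0.0218 × 8000 / 9.8 = 17.80 mm
Layer 94–90 kPa: Δp = 40 hPa = 4000 Pa, q̄ = 0.0178 kg/kg → 0.0178 × 4000 / 9.8 = 7.27 mm
Layer 90–56 kPa: Δp = 340 hPa = 34000 Pa, q̄ = 0.00694 kg/kg → 0.00694 × 34000 / 9.8 = 24.08 mm
Layer 56–30 kPa: Δp = 260 hPa = 26000 Pa, q̄ = 0.00162 kg/kg → 0.00162 × 26000 / 9.8 = 4.30 mm
Layer 30–20 kPa: Δp = 100 hPa = 10000 Pa, q̄ = 0.00107 kg/kg → 0.00107 × 10000 / 9.8 = 1.09 mm
PW = 17.80 + 7.27 + 24.08 + 4.30 + 1.09 = 54.54 ≈ 54.5 mm.
Rainfall = ε × PW = 0.51 × 54.5 = 27.8 mm.

PW ≈ 54.5 mm; rainfall ≈ 27.8 mm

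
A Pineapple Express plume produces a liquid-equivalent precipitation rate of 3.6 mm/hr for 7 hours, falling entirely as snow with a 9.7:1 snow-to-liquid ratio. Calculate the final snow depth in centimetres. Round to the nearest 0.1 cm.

Liquid-equivalent depth = 3.6 × 7 = 25.2 mm.
Snow depth = 25.2 mm × 9.7 = 244.44 mm = 24.4 cm.

snow depth ≈ 24.4 cm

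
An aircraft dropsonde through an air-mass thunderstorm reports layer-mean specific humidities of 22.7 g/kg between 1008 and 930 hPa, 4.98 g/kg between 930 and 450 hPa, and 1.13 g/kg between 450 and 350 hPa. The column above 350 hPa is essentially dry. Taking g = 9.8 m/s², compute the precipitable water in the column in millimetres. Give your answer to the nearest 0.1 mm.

PW ≈ 43.6 mm

Precipitable water is the column-integrated vapour mass per unit area: PW = (1/g) Σ q̄ Δp, with q in kg/kg and Δp in Pa (1 kg/m² of water = 1 mm).
Layer 1008–930 hPa: Δp = 78 hPa = 7800 Pa, q̄ = 0.0227 kg/kg → 0.0227 × 7800 / 9.8 = 18.07 mm
Layer 930–450 hPa: Δp = 480 hPa = 48000 Pa, q̄ = 0.00498 kg/kg → 0.00498 × 48000 / 9.8 = 24.39 mm
Layer 450–350 hPa: Δp = 100 hPa = 10000 Pa, q̄ = 0.00113 kg/kg → 0.00113 × 10000 / 9.8 = 1.15 mm
PW = 18.07 + 24.39 + 1.15 = 43.61 ≈ 43.6 mm.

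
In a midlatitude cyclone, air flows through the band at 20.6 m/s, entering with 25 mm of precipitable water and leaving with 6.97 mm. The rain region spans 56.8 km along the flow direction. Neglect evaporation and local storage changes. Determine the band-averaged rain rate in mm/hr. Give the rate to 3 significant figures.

R ≈ 23.5 mm/hr

Column moisture flux per unit crosswind length is F = V × PW.
Inflow: F_in = 20.6 × 25 = 515 mm·m/s
Outflow: F_out = 20.6 × 6.97 = 143.582 mm·m/s
Steady-state rate R = (F_in − F_out)/L = (515 − 143.582) / 56800 m = 6.539e-03 mm/s.
R = 6.539e-03 × 3600 = 23.5 mm/hr.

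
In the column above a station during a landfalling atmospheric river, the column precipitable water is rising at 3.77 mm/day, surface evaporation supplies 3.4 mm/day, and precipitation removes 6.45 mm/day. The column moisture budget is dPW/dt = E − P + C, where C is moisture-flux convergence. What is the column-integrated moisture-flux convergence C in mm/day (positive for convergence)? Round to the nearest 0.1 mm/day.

C ≈ 6.8 mm/day

dPW/dt = +3.77 mm/day.
C = dPW/dt − E + P = (+3.77) − 3.4 + 6.45 = 6.8 mm/day.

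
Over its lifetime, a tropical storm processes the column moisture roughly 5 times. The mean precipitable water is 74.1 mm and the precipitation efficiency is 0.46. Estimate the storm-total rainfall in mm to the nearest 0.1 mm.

Each cycle deposits ε × PW = 0.46 × 74.1 = 34.086 mm.
Over 5 cycles: 5 × 34.086 = 170.4 mm.

rainfall ≈ 170.4 mm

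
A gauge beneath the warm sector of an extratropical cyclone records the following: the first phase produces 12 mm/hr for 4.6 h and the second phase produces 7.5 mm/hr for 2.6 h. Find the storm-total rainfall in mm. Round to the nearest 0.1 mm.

Total = Σ Rᵢ Δtᵢ = 12 × 4.6 + 7.5 × 2.6
      = 55.2 + 19.5 = 74.7 mm.

total ≈ 74.7 mm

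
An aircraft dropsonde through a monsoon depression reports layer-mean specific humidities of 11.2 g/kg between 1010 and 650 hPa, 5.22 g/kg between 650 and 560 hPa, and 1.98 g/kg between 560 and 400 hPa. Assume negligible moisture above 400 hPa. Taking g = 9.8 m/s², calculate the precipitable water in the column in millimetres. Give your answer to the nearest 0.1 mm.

PW ≈ 49.2 mm

Precipitable water is the column-integrated vapour mass per unit area: PW = (1/g) Σ q̄ Δp, with q in kg/kg and Δp in Pa (1 kg/m² of water = 1 mm).
Layer 1010–650 hPa: Δp = 360 hPa = 36000 Pa, q̄ = 0.0112 kg/kg → 0.0112 × 36000 / 9.8 = 41.14 mm
Layer 650–560 hPa: Δp = 90 hPa = 9000 Pa, q̄ = 0.00522 kg/kg → 0.00522 × 9000 / 9.8 = 4.79 mm
Layer 560–400 hPa: Δp = 160 hPa = 16000 Pa, q̄ = 0.00198 kg/kg → 0.00198 × 16000 / 9.8 = 3.23 mm
PW = 41.14 + 4.79 + 3.23 = 49.16 ≈ 49.2 mm.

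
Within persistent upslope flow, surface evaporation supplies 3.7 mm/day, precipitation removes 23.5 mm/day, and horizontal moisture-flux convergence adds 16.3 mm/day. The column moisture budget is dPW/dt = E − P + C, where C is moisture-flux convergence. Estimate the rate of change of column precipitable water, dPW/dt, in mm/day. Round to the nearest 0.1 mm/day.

dPW/dt = E − P + C = 3.7 − 23.5 + (16.3) = -3.5 mm/day.

dPW/dt ≈ -3.5 mm/day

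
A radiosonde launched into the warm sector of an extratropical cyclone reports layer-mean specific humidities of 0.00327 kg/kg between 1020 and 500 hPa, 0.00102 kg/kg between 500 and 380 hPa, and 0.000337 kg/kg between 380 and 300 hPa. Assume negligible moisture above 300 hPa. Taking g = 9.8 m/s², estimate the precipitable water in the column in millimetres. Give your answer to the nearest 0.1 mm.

Precipitable water is the column-integrated vapour mass per unit area: PW = (1/g) Σ q̄ Δp, with q in kg/kg and Δp in Pa (1 kg/m² of water = 1 mm).
Layer 1020–500 hPa: Δp = 520 hPa = 52000 Pa, q̄ = 0.00327 kg/kg → 0.00327 × 52000 / 9.8 = 17.35 mm
Layer 500–380 hPa: Δp = 120 hPa = 12000 Pa, q̄ = 0.00102 kg/kg → 0.00102 × 12000 / 9.8 = 1.25 mm
Layer 380–300 hPa: Δp = 80 hPa = 8000 Pa, q̄ = 0.000337 kg/kg → 0.000337 × 8000 / 9.8 = 0.28 mm
PW = 17.35 + 1.25 + 0.28 = 18.88 ≈ 18.9 mm.

PW ≈ 18.9 mm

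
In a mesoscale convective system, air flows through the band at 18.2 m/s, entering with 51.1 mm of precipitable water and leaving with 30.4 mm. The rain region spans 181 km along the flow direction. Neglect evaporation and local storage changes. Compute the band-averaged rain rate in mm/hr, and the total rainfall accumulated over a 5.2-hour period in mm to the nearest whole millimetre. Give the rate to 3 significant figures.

Column moisture flux per unit crosswind length is F = V × PW.
Inflow: F_in = 18.2 × 51.1 = 930.02 mm·m/s
Outflow: F_out = 18.2 × 30.4 = 553.28 mm·m/s
Steady-state rate R = (F_in − F_out)/L = (930.02 − 553.28) / 181000 m = 2.081e-03 mm/s.
R = 2.081e-03 × 3600 = 7.49 mm/hr.
Over 5.2 h: total = 7.49 × 5.2 = 38.948 ≈ 39 mm.

R ≈ 7.49 mm/hr; total ≈ 39 mm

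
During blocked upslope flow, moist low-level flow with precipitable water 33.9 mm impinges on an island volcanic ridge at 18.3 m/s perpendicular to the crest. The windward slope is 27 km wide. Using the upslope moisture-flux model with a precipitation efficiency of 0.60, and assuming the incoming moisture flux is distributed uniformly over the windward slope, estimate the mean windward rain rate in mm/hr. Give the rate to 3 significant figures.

R ≈ 49.6 mm/hr

Incoming column moisture flux per unit ridge length: F = V × PW = 18.3 × 33.9 = 620.37 mm·m/s.
Spread over the 27 km slope with efficiency ε = 0.60: R = ε·F/W = 0.60 × 620.37 / 27000 m = 1.379e-02 mm/s.
R = 1.379e-02 × 3600 = 49.6 mm/hr.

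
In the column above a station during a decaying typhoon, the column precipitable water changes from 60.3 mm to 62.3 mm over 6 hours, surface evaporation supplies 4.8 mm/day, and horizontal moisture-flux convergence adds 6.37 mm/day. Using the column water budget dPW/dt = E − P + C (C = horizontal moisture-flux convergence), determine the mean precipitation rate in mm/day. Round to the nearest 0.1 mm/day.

dPW/dt = (62.3 − 60.3) mm / (6/24 day) = +8.000 mm/day.
P = E + C − dPW/dt = 4.8 + (6.37) − (+8.000) = 3.2 mm/day.

P ≈ 3.2 mm/day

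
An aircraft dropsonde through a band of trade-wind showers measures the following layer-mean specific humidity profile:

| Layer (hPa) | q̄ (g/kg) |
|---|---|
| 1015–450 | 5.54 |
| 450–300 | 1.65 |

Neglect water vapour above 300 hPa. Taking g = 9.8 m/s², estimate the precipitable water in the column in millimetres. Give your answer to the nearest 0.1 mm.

PW ≈ 34.5 mm

Precipitable water is the column-integrated vapour mass per unit area: PW = (1/g) Σ q̄ Δp, with q in kg/kg and Δp in Pa (1 kg/m² of water = 1 mm).
Layer 1015–450 hPa: Δp = 565 hPa = 56500 Pa, q̄ = 0.00554 kg/kg → 0.00554 × 56500 / 9.8 = 31.94 mm
Layer 450–300 hPa: Δp = 150 hPa = 15000 Pa, q̄ = 0.00165 kg/kg → 0.00165 × 15000 / 9.8 = 2.53 mm
PW = 31.94 + 2.53 = 34.47 ≈ 34.5 mm.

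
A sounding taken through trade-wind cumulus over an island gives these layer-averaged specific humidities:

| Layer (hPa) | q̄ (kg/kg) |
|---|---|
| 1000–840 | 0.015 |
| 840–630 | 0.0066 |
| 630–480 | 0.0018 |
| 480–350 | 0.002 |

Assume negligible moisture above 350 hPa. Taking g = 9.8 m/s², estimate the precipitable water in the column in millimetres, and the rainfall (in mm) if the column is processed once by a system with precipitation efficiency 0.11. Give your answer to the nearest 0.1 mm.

PW ≈ 44.0 mm; rainfall ≈ 4.8 mm

Precipitable water is the column-integrated vapour mass per unit area: PW = (1/g) Σ q̄ Δp, with q in kg/kg and Δp in Pa (1 kg/m² of water = 1 mm).
Layer 1000–840 hPa: Δp = 160 hPa = 16000 Pa, q̄ = 0.015 kg/kg → 0.015 × 16000 / 9.8 = 24.49 mm
Layer 840–630 hPa: Δp = 210 hPa = 21000 Pa, q̄ = 0.0066 kg/kg → 0.0066 × 21000 / 9.8 = 14.14 mm
Layer 630–480 hPa: Δp = 150 hPa = 15000 Pa, q̄ = 0.0018 kg/kg → 0.0018 × 15000 / 9.8 = 2.76 mm
Layer 480–350 hPa: Δp = 130 hPa = 13000 Pa, q̄ = 0.002 kg/kg → 0.002 × 13000 / 9.8 = 2.65 mm
PW = 24.49 + 14.14 + 2.76 + 2.65 = 44.04 ≈ 44.0 mm.
Rainfall = ε × PW = 0.11 × 44.0 = 4.8 mm.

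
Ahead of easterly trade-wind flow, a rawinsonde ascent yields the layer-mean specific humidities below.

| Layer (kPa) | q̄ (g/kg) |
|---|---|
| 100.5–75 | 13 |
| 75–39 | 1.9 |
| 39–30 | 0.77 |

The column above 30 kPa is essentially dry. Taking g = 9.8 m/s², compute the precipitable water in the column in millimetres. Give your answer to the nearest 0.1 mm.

PW ≈ 41.5 mm

Precipitable water is the column-integrated vapour mass per unit area: PW = (1/g) Σ q̄ Δp, with q in kg/kg and Δp in Pa (1 kg/m² of water = 1 mm).
Layer 100.5–75 kPa: Δp = 255 hPa = 25500 Pa, q̄ = 0.013 kg/kg → 0.013 × 25500 / 9.8 = 33.83 mm
Layer 75–39 kPa: Δp = 360 hPa = 36000 Pa, q̄ = 0.0019 kg/kg → 0.0019 × 36000 / 9.8 = 6.98 mm
Layer 39–30 kPa: Δp = 90 hPa = 9000 Pa, q̄ = 0.00077 kg/kg → 0.00077 × 9000 / 9.8 = 0.71 mm
PW = 33.83 + 6.98 + 0.71 = 41.52 ≈ 41.5 mm.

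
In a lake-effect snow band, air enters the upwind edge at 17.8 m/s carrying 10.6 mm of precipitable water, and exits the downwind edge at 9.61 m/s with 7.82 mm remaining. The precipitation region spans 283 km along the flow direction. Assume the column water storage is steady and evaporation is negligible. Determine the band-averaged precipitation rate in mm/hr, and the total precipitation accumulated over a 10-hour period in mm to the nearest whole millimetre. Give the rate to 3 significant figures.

Column moisture flux per unit crosswind length is F = V × PW.
Inflow: F_in = 17.8 × 10.6 = 188.68 mm·m/s
Outflow: F_out = 9.61 × 7.82 = 75.1502 mm·m/s
Steady-state rate R = (F_in − F_out)/L = (188.68 − 75.1502) / 283000 m = 4.012e-04 mm/s.
R = 4.012e-04 × 3600 = 1.44 mm/hr.
Over 10 h: total = 1.44 × 10 = 14.4 ≈ 14 mm.

R ≈ 1.44 mm/hr; total ≈ 14 mm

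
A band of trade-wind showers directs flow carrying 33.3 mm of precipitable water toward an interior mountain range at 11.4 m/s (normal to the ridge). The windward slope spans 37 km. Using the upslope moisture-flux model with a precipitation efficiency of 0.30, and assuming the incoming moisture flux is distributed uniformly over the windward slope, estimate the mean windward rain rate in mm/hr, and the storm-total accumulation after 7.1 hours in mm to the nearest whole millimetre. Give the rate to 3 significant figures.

Incoming column moisture flux per unit ridge length: F = V × PW = 11.4 × 33.3 = 379.62 mm·m/s.
Spread over the 37 km slope with efficiency ε = 0.30: R = ε·F/W = 0.30 × 379.62 / 37000 m = 3.078e-03 mm/s.
R = 3.078e-03 × 3600 = 11.1 mm/hr.
Over 7.1 h: total = 11.1 × 7.1 = 78.81 ≈ 79 mm.

R ≈ 11.1 mm/hr; total ≈ 79 mm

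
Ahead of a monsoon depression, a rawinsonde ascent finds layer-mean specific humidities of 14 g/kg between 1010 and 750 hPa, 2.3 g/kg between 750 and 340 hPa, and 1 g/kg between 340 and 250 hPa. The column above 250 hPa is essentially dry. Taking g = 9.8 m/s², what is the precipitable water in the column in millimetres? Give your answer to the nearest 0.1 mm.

Precipitable water is the column-integrated vapour mass per unit area: PW = (1/g) Σ q̄ Δp, with q in kg/kg and Δp in Pa (1 kg/m² of water = 1 mm).
Layer 1010–750 hPa: Δp = 260 hPa = 26000 Pa, q̄ = 0.014 kg/kg → 0.014 × 26000 / 9.8 = 37.14 mm
Layer 750–340 hPa: Δp = 410 hPa = 41000 Pa, q̄ = 0.0023 kg/kg → 0.0023 × 41000 / 9.8 = 9.62 mm
Layer 340–250 hPa: Δp = 90 hPa = 9000 Pa, q̄ = 0.001 kg/kg → 0.001 × 9000 / 9.8 = 0.92 mm
PW = 37.14 + 9.62 + 0.92 = 47.68 ≈ 47.7 mm.

PW ≈ 47.7 mm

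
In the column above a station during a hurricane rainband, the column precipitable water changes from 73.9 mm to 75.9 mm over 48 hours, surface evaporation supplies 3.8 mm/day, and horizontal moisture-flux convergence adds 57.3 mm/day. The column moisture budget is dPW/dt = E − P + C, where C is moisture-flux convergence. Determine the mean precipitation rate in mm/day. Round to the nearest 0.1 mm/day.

dPW/dt = (75.9 − 73.9) mm / (48/24 day) = +1.000 mm/day.
P = E + C − dPW/dt = 3.8 + (57.3) − (+1.000) = 60.1 mm/day.

P ≈ 60.1 mm/day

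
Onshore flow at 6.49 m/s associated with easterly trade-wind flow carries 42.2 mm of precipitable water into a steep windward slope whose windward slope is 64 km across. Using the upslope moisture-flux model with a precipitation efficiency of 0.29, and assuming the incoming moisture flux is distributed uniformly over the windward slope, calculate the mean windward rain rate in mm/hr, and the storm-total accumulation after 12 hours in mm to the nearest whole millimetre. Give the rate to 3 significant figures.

Incoming column moisture flux per unit ridge length: F = V × PW = 6.49 × 42.2 = 273.878 mm·m/s.
Spread over the 64 km slope with efficiency ε = 0.29: R = ε·F/W = 0.29 × 273.878 / 64000 m = 1.241e-03 mm/s.
R = 1.241e-03 × 3600 = 4.47 mm/hr.
Over 12 h: total = 4.47 × 12 = 53.64 ≈ 54 mm.

R ≈ 4.47 mm/hr; total ≈ 54 mm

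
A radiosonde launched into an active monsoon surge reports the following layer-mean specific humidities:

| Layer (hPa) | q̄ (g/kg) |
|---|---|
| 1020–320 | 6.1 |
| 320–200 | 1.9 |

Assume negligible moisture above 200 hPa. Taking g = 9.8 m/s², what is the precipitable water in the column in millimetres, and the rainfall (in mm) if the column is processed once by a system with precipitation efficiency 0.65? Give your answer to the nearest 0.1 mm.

Precipitable water is the column-integrated vapour mass per unit area: PW = (1/g) Σ q̄ Δp, with q in kg/kg and Δp in Pa (1 kg/m² of water = 1 mm).
Layer 1020–320 hPa: Δp = 700 hPa = 70000 Pa, q̄ = 0.0061 kg/kg → 0.0061 × 70000 / 9.8 = 43.57 mm
Layer 320–200 hPa: Δp = 120 hPa = 12000 Pa, q̄ = 0.0019 kg/kg → 0.0019 × 12000 / 9.8 = 2.33 mm
PW = 43.57 + 2.33 = 45.90 ≈ 45.9 mm.
Rainfall = ε × PW = 0.65 × 45.9 = 29.8 mm.

PW ≈ 45.9 mm; rainfall ≈ 29.8 mm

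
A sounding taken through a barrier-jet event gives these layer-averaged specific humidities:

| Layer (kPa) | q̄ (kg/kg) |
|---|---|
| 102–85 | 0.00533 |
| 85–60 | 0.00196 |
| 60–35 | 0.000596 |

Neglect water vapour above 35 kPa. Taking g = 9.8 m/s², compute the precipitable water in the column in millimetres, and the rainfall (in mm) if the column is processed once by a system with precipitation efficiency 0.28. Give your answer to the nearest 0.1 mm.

PW ≈ 15.8 mm; rainfall ≈ 4.4 mm

Precipitable water is the column-integrated vapour mass per unit area: PW = (1/g) Σ q̄ Δp, with q in kg/kg and Δp in Pa (1 kg/m² of water = 1 mm).
Layer 102–85 kPa: Δp = 170 hPa = 17000 Pa, q̄ = 0.00533 kg/kg → 0.00533 × 17000 / 9.8 = 9.25 mm
Layer 85–60 kPa: Δp = 250 hPa = 25000 Pa, q̄ = 0.00196 kg/kg → 0.00196 × 25000 / 9.8 = 5.00 mm
Layer 60–35 kPa: Δp = 250 hPa = 25000 Pa, q̄ = 0.000596 kg/kg → 0.000596 × 25000 / 9.8 = 1.52 mm
PW = 9.25 + 5.00 + 1.52 = 15.77 ≈ 15.8 mm.
Rainfall = ε × PW = 0.28 × 15.8 = 4.4 mm.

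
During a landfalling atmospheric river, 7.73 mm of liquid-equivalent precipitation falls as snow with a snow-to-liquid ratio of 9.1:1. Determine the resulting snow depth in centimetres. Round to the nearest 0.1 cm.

Snow depth = liquid × ratio = 7.73 mm × 9.1 = 70.343 mm = 7.0 cm.

snow depth ≈ 7.0 cm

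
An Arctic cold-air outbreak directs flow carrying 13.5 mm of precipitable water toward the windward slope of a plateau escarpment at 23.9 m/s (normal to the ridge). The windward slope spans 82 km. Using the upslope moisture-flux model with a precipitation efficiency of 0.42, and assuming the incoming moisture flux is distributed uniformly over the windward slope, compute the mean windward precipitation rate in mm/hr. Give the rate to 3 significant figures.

R ≈ 5.95 mm/hr

Incoming column moisture flux per unit ridge length: F = V × PW = 23.9 × 13.5 = 322.65 mm·m/s.
Spread over the 82 km slope with efficiency ε = 0.42: R = ε·F/W = 0.42 × 322.65 / 82000 m = 1.653e-03 mm/s.
R = 1.653e-03 × 3600 = 5.95 mm/hr.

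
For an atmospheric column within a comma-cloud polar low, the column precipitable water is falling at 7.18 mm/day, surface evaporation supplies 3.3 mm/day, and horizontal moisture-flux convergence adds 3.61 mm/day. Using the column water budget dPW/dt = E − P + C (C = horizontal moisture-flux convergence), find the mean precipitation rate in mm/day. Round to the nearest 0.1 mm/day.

P ≈ 14.1 mm/day

dPW/dt = -7.18 mm/day.
P = E + C − dPW/dt = 3.3 + (3.61) − (-7.18) = 14.1 mm/day.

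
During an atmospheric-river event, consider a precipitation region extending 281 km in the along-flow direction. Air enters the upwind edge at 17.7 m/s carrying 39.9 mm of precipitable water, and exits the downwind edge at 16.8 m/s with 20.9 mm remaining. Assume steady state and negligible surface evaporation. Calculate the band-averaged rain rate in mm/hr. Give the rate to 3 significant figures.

Column moisture flux per unit crosswind length is F = V × PW.
Inflow: F_in = 17.7 × 39.9 = 706.23 mm·m/s
Outflow: F_out = 16.8 × 20.9 = 351.12 mm·m/s
Steady-state rate R = (F_in − F_out)/L = (706.23 − 351.12) / 281000 m = 1.264e-03 mm/s.
R = 1.264e-03 × 3600 = 4.55 mm/hr.

R ≈ 4.55 mm/hr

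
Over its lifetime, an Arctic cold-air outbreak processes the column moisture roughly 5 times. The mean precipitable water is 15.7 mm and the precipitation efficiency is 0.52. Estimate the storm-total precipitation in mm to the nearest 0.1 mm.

precipitation ≈ 40.8 mm

Each cycle deposits ε × PW = 0.52 × 15.7 = 8.164 mm.
Over 5 cycles: 5 × 8.164 = 40.8 mm.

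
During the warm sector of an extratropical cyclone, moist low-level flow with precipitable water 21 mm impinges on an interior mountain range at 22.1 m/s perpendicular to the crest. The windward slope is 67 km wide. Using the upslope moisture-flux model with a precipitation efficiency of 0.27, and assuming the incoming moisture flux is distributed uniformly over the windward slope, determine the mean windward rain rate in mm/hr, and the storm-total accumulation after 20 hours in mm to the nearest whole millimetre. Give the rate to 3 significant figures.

Incoming column moisture flux per unit ridge length: F = V × PW = 22.1 × 21 = 464.1 mm·m/s.
Spread over the 67 km slope with efficiency ε = 0.27: R = ε·F/W = 0.27 × 464.1 / 67000 m = 1.870e-03 mm/s.
R = 1.870e-03 × 3600 = 6.73 mm/hr.
Over 20 h: total = 6.73 × 20 = 134.6 ≈ 135 mm.

R ≈ 6.73 mm/hr; total ≈ 135 mm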